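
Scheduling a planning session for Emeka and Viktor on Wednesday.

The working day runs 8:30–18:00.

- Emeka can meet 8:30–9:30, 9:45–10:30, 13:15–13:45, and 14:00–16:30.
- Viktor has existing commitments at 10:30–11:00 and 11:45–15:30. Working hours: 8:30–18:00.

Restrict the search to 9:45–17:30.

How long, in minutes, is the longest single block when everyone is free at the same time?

60 minutes

Viktor free within 08:30–18:00: 08:30–10:30, 11:00–11:45, 15:30–18:00.
Emeka ∩ Viktor: 08:30–09:30, 09:45–10:30, 15:30–16:30.
Restricted to 09:45–17:30: 09:45–10:30, 15:30–16:30.
Common window lengths: 45, 60 min; longest is 60.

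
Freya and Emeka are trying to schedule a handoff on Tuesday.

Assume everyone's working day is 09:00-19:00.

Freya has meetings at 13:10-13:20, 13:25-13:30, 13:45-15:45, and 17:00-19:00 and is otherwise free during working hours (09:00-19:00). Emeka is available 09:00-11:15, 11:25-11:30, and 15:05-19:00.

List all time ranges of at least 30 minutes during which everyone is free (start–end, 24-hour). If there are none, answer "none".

Freya free within 09:00–19:00: 09:00–13:10, 13:20–13:25, 13:30–13:45, 15:45–17:00.
Freya ∩ Emeka: 09:00–11:15, 11:25–11:30, 15:45–17:00.
Windows ≥ 30 min: 09:00–11:15, 15:45–17:00.

09:00–11:15, 15:45–17:00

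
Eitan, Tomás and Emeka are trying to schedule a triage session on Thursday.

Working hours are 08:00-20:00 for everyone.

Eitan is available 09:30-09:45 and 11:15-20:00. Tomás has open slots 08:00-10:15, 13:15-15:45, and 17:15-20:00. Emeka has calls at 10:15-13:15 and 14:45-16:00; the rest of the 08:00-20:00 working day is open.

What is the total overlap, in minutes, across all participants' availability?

Emeka free within 08:00–20:00: 08:00–10:15, 13:15–14:45, 16:00–20:00.
Eitan ∩ Tomás: 09:30–09:45, 13:15–15:45, 17:15–20:00.
Eitan ∩ Tomás ∩ Emeka: 09:30–09:45, 13:15–14:45, 17:15–20:00.
Total common minutes: 15 + 90 + 165 = 270.

270 minutes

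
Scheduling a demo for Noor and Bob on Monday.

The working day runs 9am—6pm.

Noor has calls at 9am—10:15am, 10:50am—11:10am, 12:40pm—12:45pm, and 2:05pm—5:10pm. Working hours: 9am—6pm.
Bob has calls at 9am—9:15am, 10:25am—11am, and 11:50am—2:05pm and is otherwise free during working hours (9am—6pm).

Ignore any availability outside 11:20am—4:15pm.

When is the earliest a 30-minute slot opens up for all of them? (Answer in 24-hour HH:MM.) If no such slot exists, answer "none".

11:20

Noor free within 09:00–18:00: 10:15–10:50, 11:10–12:40, 12:45–14:05, 17:10–18:00.
Bob free within 09:00–18:00: 09:15–10:25, 11:00–11:50, 14:05–18:00.
Noor ∩ Bob: 10:15–10:25, 11:10–11:50, 17:10–18:00.
Restricted to 11:20–16:15: 11:20–11:50.
Windows ≥ 30 min: 11:20–11:50.
Earliest such window starts at 11:20.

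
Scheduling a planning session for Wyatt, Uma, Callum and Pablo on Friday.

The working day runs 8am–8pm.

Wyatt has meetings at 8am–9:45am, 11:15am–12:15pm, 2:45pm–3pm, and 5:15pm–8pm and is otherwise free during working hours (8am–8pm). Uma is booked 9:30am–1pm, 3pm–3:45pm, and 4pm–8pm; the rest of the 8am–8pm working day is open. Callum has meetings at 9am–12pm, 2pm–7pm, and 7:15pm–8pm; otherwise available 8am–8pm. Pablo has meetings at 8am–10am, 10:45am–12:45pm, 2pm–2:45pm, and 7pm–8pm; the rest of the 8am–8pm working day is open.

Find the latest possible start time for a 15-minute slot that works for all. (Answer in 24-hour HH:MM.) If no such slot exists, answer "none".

13:45

Wyatt free within 08:00–20:00: 09:45–11:15, 12:15–14:45, 15:00–17:15.
Uma free within 08:00–20:00: 08:00–09:30, 13:00–15:00, 15:45–16:00.
Callum free within 08:00–20:00: 08:00–09:00, 12:00–14:00, 19:00–19:15.
Pablo free within 08:00–20:00: 10:00–10:45, 12:45–14:00, 14:45–19:00.
Wyatt ∩ Uma: 13:00–14:45, 15:45–16:00.
Wyatt ∩ Uma ∩ Callum: 13:00–14:00.
Wyatt ∩ Uma ∩ Callum ∩ Pablo: 13:00–14:00.
Windows ≥ 15 min: 13:00–14:00.
Latest start in the last window 13:00–14:00 is 14:00 − 15 min = 13:45.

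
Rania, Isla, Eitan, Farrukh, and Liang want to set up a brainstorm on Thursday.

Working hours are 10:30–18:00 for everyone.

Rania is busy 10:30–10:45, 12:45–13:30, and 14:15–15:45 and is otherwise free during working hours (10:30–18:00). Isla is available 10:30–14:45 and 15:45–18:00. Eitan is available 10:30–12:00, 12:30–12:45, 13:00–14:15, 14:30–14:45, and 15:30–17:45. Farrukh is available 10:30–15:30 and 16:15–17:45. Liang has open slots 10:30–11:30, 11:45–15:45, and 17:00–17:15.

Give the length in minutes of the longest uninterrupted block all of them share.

45 minutes

Rania free within 10:30–18:00: 10:45–12:45, 13:30–14:15, 15:45–18:00.
Rania ∩ Isla: 10:45–12:45, 13:30–14:15, 15:45–18:00.
Rania ∩ Isla ∩ Eitan: 10:45–12:00, 12:30–12:45, 13:30–14:15, 15:45–17:45.
Rania ∩ Isla ∩ Eitan ∩ Farrukh: 10:45–12:00, 12:30–12:45, 13:30–14:15, 16:15–17:45.
Rania ∩ Isla ∩ Eitan ∩ Farrukh ∩ Liang: 10:45–11:30, 11:45–12:00, 12:30–12:45, 13:30–14:15, 17:00–17:15.
Common window lengths: 45, 15, 15, 45, 15 min; longest is 45.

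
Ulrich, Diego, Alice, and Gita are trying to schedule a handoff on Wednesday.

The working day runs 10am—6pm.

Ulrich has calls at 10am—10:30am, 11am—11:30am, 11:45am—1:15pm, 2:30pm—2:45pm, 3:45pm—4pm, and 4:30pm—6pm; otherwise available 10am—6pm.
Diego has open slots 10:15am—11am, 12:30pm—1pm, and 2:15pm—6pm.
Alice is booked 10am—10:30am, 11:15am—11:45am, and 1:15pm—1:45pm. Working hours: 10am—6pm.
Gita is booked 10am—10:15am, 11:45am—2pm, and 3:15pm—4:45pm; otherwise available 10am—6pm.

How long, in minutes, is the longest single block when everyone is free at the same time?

Ulrich free within 10:00–18:00: 10:30–11:00, 11:30–11:45, 13:15–14:30, 14:45–15:45, 16:00–16:30.
Alice free within 10:00–18:00: 10:30–11:15, 11:45–13:15, 13:45–18:00.
Gita free within 10:00–18:00: 10:15–11:45, 14:00–15:15, 16:45–18:00.
Ulrich ∩ Diego: 10:30–11:00, 14:15–14:30, 14:45–15:45, 16:00–16:30.
Ulrich ∩ Diego ∩ Alice: 10:30–11:00, 14:15–14:30, 14:45–15:45, 16:00–16:30.
Ulrich ∩ Diego ∩ Alice ∩ Gita: 10:30–11:00, 14:15–14:30, 14:45–15:15.
Common window lengths: 30, 15, 30 min; longest is 30.

30 minutes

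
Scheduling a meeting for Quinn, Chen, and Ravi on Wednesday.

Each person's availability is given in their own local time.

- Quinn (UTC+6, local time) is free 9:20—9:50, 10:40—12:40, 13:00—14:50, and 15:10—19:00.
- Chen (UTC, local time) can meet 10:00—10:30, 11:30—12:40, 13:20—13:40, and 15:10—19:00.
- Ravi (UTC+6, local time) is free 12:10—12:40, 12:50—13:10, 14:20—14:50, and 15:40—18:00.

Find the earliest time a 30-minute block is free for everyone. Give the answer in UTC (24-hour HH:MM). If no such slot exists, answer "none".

Quinn → UTC: 03:20–03:50, 04:40–06:40, 07:00–08:50, 09:10–13:00.
Chen → UTC: 10:00–10:30, 11:30–12:40, 13:20–13:40, 15:10–19:00.
Ravi → UTC: 06:10–06:40, 06:50–07:10, 08:20–08:50, 09:40–12:00.
Quinn ∩ Chen: 10:00–10:30, 11:30–12:40.
Quinn ∩ Chen ∩ Ravi: 10:00–10:30, 11:30–12:00.
Windows ≥ 30 min: 10:00–10:30, 11:30–12:00.
Earliest such window starts at 10:00.

10:00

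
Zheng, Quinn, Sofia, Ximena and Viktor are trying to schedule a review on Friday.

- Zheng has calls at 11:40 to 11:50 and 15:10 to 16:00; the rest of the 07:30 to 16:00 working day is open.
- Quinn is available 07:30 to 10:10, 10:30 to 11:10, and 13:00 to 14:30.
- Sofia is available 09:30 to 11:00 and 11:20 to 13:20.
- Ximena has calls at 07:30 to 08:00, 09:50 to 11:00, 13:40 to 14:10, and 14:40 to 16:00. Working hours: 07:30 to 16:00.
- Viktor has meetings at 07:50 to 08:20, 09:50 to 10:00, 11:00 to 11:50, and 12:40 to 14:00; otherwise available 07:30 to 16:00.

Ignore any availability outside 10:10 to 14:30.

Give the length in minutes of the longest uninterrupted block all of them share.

Zheng free within 07:30–16:00: 07:30–11:40, 11:50–15:10.
Ximena free within 07:30–16:00: 08:00–09:50, 11:00–13:40, 14:10–14:40.
Viktor free within 07:30–16:00: 07:30–07:50, 08:20–09:50, 10:00–11:00, 11:50–12:40, 14:00–16:00.
Zheng ∩ Quinn: 07:30–10:10, 10:30–11:10, 13:00–14:30.
Zheng ∩ Quinn ∩ Sofia: 09:30–10:10, 10:30–11:00, 13:00–13:20.
Zheng ∩ Quinn ∩ Sofia ∩ Ximena: 09:30–09:50, 13:00–13:20.
Zheng ∩ Quinn ∩ Sofia ∩ Ximena ∩ Viktor: 09:30–09:50.
Restricted to 10:10–14:30: (none).
No common window.

0 minutes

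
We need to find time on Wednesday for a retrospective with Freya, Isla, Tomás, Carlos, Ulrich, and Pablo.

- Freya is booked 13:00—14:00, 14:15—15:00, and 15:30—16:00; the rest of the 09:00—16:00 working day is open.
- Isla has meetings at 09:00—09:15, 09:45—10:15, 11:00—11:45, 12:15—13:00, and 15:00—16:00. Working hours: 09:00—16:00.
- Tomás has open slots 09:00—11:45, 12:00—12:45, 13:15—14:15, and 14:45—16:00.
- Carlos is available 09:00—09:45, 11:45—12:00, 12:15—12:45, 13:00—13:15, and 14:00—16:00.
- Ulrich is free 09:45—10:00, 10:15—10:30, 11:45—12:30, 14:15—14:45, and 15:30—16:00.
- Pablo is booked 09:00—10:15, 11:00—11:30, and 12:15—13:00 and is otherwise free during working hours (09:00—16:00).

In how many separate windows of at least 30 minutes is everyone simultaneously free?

0

Freya free within 09:00–16:00: 09:00–13:00, 14:00–14:15, 15:00–15:30.
Isla free within 09:00–16:00: 09:15–09:45, 10:15–11:00, 11:45–12:15, 13:00–15:00.
Pablo free within 09:00–16:00: 10:15–11:00, 11:30–12:15, 13:00–16:00.
Freya ∩ Isla: 09:15–09:45, 10:15–11:00, 11:45–12:15, 14:00–14:15.
Freya ∩ Isla ∩ Tomás: 09:15–09:45, 10:15–11:00, 12:00–12:15, 14:00–14:15.
Freya ∩ Isla ∩ Tomás ∩ Carlos: 09:15–09:45, 14:00–14:15.
Freya ∩ Isla ∩ Tomás ∩ Carlos ∩ Ulrich: (none).
Freya ∩ Isla ∩ Tomás ∩ Carlos ∩ Ulrich ∩ Pablo: (none).
Windows ≥ 30 min: (none).
That's 0 windows.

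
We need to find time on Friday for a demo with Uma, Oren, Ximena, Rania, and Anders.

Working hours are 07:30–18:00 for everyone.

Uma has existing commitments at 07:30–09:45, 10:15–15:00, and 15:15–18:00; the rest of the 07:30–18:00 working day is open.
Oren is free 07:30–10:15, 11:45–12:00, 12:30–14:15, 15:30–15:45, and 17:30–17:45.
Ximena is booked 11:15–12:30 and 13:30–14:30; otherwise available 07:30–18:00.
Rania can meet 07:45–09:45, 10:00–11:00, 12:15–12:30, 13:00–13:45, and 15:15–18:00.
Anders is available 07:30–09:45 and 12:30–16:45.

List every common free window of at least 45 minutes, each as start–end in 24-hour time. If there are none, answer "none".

Uma free within 07:30–18:00: 09:45–10:15, 15:00–15:15.
Ximena free within 07:30–18:00: 07:30–11:15, 12:30–13:30, 14:30–18:00.
Uma ∩ Oren: 09:45–10:15.
Uma ∩ Oren ∩ Ximena: 09:45–10:15.
Uma ∩ Oren ∩ Ximena ∩ Rania: 10:00–10:15.
Uma ∩ Oren ∩ Ximena ∩ Rania ∩ Anders: (none).
Windows ≥ 45 min: (none).

none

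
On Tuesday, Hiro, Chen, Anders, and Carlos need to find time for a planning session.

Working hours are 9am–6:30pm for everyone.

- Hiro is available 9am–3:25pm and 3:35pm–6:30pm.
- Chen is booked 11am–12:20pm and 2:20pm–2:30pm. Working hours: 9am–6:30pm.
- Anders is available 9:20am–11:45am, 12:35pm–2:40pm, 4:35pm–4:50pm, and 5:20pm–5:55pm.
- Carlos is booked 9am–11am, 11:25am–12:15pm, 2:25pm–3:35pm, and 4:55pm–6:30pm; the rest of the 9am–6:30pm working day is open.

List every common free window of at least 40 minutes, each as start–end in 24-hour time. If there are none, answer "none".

12:35–14:20

Chen free within 09:00–18:30: 09:00–11:00, 12:20–14:20, 14:30–18:30.
Carlos free within 09:00–18:30: 11:00–11:25, 12:15–14:25, 15:35–16:55.
Hiro ∩ Chen: 09:00–11:00, 12:20–14:20, 14:30–15:25, 15:35–18:30.
Hiro ∩ Chen ∩ Anders: 09:20–11:00, 12:35–14:20, 14:30–14:40, 16:35–16:50, 17:20–17:55.
Hiro ∩ Chen ∩ Anders ∩ Carlos: 12:35–14:20, 16:35–16:50.
Windows ≥ 40 min: 12:35–14:20.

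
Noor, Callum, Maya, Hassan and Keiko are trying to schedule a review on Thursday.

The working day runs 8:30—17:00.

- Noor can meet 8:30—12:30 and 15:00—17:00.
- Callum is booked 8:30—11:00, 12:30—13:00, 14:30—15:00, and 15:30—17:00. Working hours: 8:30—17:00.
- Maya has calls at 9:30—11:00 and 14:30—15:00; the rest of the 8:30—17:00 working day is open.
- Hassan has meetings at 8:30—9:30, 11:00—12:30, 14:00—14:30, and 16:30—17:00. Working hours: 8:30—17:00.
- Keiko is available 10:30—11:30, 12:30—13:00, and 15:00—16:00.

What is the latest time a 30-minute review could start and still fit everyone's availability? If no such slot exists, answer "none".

15:00

Callum free within 08:30–17:00: 11:00–12:30, 13:00–14:30, 15:00–15:30.
Maya free within 08:30–17:00: 08:30–09:30, 11:00–14:30, 15:00–17:00.
Hassan free within 08:30–17:00: 09:30–11:00, 12:30–14:00, 14:30–16:30.
Noor ∩ Callum: 11:00–12:30, 15:00–15:30.
Noor ∩ Callum ∩ Maya: 11:00–12:30, 15:00–15:30.
Noor ∩ Callum ∩ Maya ∩ Hassan: 15:00–15:30.
Noor ∩ Callum ∩ Maya ∩ Hassan ∩ Keiko: 15:00–15:30.
Windows ≥ 30 min: 15:00–15:30.
Latest start in the last window 15:00–15:30 is 15:30 − 30 min = 15:00.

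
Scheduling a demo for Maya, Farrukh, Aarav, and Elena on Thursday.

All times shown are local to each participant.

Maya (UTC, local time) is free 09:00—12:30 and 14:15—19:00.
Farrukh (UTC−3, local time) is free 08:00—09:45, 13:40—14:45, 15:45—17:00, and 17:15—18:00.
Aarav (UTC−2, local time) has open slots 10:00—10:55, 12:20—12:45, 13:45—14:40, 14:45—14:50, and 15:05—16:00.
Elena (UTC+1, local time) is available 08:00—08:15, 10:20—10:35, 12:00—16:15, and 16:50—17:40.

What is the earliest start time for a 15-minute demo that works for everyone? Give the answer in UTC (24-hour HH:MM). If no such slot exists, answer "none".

12:00

Maya → UTC: 09:00–12:30, 14:15–19:00.
Farrukh → UTC: 11:00–12:45, 16:40–17:45, 18:45–20:00, 20:15–21:00.
Aarav → UTC: 12:00–12:55, 14:20–14:45, 15:45–16:40, 16:45–16:50, 17:05–18:00.
Elena → UTC: 07:00–07:15, 09:20–09:35, 11:00–15:15, 15:50–16:40.
Maya ∩ Farrukh: 11:00–12:30, 16:40–17:45, 18:45–19:00.
Maya ∩ Farrukh ∩ Aarav: 12:00–12:30, 16:45–16:50, 17:05–17:45.
Maya ∩ Farrukh ∩ Aarav ∩ Elena: 12:00–12:30.
Windows ≥ 15 min: 12:00–12:30.
Earliest such window starts at 12:00.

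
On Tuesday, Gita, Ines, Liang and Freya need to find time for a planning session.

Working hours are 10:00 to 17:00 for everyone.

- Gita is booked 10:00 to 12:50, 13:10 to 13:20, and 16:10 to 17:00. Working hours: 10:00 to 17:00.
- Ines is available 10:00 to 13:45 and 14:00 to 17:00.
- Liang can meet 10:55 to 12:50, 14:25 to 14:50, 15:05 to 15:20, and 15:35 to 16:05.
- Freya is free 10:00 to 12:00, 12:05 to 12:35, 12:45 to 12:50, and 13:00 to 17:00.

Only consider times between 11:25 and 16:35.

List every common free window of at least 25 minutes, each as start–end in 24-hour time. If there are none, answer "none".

14:25–14:50, 15:35–16:05

Gita free within 10:00–17:00: 12:50–13:10, 13:20–16:10.
Gita ∩ Ines: 12:50–13:10, 13:20–13:45, 14:00–16:10.
Gita ∩ Ines ∩ Liang: 14:25–14:50, 15:05–15:20, 15:35–16:05.
Gita ∩ Ines ∩ Liang ∩ Freya: 14:25–14:50, 15:05–15:20, 15:35–16:05.
Restricted to 11:25–16:35: 14:25–14:50, 15:05–15:20, 15:35–16:05.
Windows ≥ 25 min: 14:25–14:50, 15:35–16:05.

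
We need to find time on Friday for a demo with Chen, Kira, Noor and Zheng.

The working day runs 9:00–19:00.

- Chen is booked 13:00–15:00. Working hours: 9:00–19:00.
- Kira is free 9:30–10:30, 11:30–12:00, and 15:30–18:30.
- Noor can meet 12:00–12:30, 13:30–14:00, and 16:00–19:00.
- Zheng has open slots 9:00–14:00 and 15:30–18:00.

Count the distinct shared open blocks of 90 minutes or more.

Chen free within 09:00–19:00: 09:00–13:00, 15:00–19:00.
Chen ∩ Kira: 09:30–10:30, 11:30–12:00, 15:30–18:30.
Chen ∩ Kira ∩ Noor: 16:00–18:30.
Chen ∩ Kira ∩ Noor ∩ Zheng: 16:00–18:00.
Windows ≥ 90 min: 16:00–18:00.
That's 1 window.

1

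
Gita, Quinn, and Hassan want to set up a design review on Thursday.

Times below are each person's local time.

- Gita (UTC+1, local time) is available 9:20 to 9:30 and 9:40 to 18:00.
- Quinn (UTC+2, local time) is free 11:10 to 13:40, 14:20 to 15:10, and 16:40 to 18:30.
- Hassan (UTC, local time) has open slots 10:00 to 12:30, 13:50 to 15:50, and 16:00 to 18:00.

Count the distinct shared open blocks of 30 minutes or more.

Gita → UTC: 08:20–08:30, 08:40–17:00.
Quinn → UTC: 09:10–11:40, 12:20–13:10, 14:40–16:30.
Hassan → UTC: 10:00–12:30, 13:50–15:50, 16:00–18:00.
Gita ∩ Quinn: 09:10–11:40, 12:20–13:10, 14:40–16:30.
Gita ∩ Quinn ∩ Hassan: 10:00–11:40, 12:20–12:30, 14:40–15:50, 16:00–16:30.
Windows ≥ 30 min: 10:00–11:40, 14:40–15:50, 16:00–16:30.
That's 3 windows.

3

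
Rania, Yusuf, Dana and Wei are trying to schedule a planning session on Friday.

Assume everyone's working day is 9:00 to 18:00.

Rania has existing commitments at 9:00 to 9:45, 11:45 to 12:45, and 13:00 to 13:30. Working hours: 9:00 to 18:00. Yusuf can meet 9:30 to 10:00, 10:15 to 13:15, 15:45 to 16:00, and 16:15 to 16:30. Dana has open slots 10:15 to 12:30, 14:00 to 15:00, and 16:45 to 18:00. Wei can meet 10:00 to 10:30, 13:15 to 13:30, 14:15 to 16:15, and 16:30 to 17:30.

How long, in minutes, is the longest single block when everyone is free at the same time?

15 minutes

Rania free within 09:00–18:00: 09:45–11:45, 12:45–13:00, 13:30–18:00.
Rania ∩ Yusuf: 09:45–10:00, 10:15–11:45, 12:45–13:00, 15:45–16:00, 16:15–16:30.
Rania ∩ Yusuf ∩ Dana: 10:15–11:45.
Rania ∩ Yusuf ∩ Dana ∩ Wei: 10:15–10:30.
Single common window of 15 minutes.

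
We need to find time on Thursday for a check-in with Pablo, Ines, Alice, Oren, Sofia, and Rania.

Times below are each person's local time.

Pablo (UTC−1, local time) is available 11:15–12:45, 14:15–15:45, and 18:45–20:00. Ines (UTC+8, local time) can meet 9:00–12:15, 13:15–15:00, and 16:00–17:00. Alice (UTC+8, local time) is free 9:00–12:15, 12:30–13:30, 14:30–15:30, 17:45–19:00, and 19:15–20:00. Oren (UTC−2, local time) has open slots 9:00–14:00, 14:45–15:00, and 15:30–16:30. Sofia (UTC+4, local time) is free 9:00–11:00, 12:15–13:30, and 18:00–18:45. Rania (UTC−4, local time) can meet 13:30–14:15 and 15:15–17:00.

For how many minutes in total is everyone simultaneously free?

Pablo → UTC: 12:15–13:45, 15:15–16:45, 19:45–21:00.
Ines → UTC: 01:00–04:15, 05:15–07:00, 08:00–09:00.
Alice → UTC: 01:00–04:15, 04:30–05:30, 06:30–07:30, 09:45–11:00, 11:15–12:00.
Oren → UTC: 11:00–16:00, 16:45–17:00, 17:30–18:30.
Sofia → UTC: 05:00–07:00, 08:15–09:30, 14:00–14:45.
Rania → UTC: 17:30–18:15, 19:15–21:00.
Pablo ∩ Ines: (none).
Pablo ∩ Ines ∩ Alice: (none).
Pablo ∩ Ines ∩ Alice ∩ Oren: (none).
Pablo ∩ Ines ∩ Alice ∩ Oren ∩ Sofia: (none).
Pablo ∩ Ines ∩ Alice ∩ Oren ∩ Sofia ∩ Rania: (none).
Total common minutes: 0.

0 minutes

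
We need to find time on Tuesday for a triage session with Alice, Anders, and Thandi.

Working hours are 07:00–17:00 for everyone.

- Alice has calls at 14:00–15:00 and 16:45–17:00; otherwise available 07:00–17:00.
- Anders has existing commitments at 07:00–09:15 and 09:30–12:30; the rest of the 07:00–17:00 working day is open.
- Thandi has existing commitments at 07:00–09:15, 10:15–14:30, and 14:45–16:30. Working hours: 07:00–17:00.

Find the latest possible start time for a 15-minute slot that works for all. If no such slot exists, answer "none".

Alice free within 07:00–17:00: 07:00–14:00, 15:00–16:45.
Anders free within 07:00–17:00: 09:15–09:30, 12:30–17:00.
Thandi free within 07:00–17:00: 09:15–10:15, 14:30–14:45, 16:30–17:00.
Alice ∩ Anders: 09:15–09:30, 12:30–14:00, 15:00–16:45.
Alice ∩ Anders ∩ Thandi: 09:15–09:30, 16:30–16:45.
Windows ≥ 15 min: 09:15–09:30, 16:30–16:45.
Latest start in the last window 16:30–16:45 is 16:45 − 15 min = 16:30.

16:30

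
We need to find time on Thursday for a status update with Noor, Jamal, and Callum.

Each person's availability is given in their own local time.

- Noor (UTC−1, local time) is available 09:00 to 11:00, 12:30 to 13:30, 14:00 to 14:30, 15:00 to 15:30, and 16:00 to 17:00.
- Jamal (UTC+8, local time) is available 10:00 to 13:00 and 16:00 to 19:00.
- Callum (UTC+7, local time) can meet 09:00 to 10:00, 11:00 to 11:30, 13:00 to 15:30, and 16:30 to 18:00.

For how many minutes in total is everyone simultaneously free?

Noor → UTC: 10:00–12:00, 13:30–14:30, 15:00–15:30, 16:00–16:30, 17:00–18:00.
Jamal → UTC: 02:00–05:00, 08:00–11:00.
Callum → UTC: 02:00–03:00, 04:00–04:30, 06:00–08:30, 09:30–11:00.
Noor ∩ Jamal: 10:00–11:00.
Noor ∩ Jamal ∩ Callum: 10:00–11:00.
Total common minutes: 60.

60 minutes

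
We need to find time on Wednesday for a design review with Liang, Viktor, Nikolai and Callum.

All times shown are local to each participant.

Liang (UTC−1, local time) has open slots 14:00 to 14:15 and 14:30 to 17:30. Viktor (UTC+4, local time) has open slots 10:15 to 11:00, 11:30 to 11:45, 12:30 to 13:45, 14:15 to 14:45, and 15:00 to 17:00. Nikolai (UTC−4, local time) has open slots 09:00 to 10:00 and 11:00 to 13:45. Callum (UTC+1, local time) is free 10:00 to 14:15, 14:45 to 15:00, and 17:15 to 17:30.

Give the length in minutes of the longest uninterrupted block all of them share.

Liang → UTC: 15:00–15:15, 15:30–18:30.
Viktor → UTC: 06:15–07:00, 07:30–07:45, 08:30–09:45, 10:15–10:45, 11:00–13:00.
Nikolai → UTC: 13:00–14:00, 15:00–17:45.
Callum → UTC: 09:00–13:15, 13:45–14:00, 16:15–16:30.
Liang ∩ Viktor: (none).
Liang ∩ Viktor ∩ Nikolai: (none).
Liang ∩ Viktor ∩ Nikolai ∩ Callum: (none).
No common window.

0 minutes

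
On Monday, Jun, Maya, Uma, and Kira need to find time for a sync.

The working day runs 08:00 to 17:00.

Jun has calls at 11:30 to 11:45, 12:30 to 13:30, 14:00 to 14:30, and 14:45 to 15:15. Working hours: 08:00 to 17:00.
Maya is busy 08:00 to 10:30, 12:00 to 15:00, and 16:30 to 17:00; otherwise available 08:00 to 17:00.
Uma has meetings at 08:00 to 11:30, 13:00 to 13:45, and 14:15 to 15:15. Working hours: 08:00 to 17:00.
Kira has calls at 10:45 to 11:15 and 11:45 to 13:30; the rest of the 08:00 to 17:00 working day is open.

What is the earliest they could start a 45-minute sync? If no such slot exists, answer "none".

Jun free within 08:00–17:00: 08:00–11:30, 11:45–12:30, 13:30–14:00, 14:30–14:45, 15:15–17:00.
Maya free within 08:00–17:00: 10:30–12:00, 15:00–16:30.
Uma free within 08:00–17:00: 11:30–13:00, 13:45–14:15, 15:15–17:00.
Kira free within 08:00–17:00: 08:00–10:45, 11:15–11:45, 13:30–17:00.
Jun ∩ Maya: 10:30–11:30, 11:45–12:00, 15:15–16:30.
Jun ∩ Maya ∩ Uma: 11:45–12:00, 15:15–16:30.
Jun ∩ Maya ∩ Uma ∩ Kira: 15:15–16:30.
Windows ≥ 45 min: 15:15–16:30.
Earliest such window starts at 15:15.

15:15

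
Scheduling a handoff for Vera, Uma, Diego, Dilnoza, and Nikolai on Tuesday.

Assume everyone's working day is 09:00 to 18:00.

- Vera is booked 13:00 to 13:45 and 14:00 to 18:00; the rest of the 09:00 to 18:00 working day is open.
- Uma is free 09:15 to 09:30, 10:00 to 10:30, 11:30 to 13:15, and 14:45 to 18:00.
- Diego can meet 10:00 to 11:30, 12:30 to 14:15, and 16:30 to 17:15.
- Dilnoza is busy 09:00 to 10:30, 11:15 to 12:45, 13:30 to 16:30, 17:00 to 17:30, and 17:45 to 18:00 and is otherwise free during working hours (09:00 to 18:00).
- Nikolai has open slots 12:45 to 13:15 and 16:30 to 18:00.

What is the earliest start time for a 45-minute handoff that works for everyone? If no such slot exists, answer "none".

Vera free within 09:00–18:00: 09:00–13:00, 13:45–14:00.
Dilnoza free within 09:00–18:00: 10:30–11:15, 12:45–13:30, 16:30–17:00, 17:30–17:45.
Vera ∩ Uma: 09:15–09:30, 10:00–10:30, 11:30–13:00.
Vera ∩ Uma ∩ Diego: 10:00–10:30, 12:30–13:00.
Vera ∩ Uma ∩ Diego ∩ Dilnoza: 12:45–13:00.
Vera ∩ Uma ∩ Diego ∩ Dilnoza ∩ Nikolai: 12:45–13:00.
Windows ≥ 45 min: (none).

none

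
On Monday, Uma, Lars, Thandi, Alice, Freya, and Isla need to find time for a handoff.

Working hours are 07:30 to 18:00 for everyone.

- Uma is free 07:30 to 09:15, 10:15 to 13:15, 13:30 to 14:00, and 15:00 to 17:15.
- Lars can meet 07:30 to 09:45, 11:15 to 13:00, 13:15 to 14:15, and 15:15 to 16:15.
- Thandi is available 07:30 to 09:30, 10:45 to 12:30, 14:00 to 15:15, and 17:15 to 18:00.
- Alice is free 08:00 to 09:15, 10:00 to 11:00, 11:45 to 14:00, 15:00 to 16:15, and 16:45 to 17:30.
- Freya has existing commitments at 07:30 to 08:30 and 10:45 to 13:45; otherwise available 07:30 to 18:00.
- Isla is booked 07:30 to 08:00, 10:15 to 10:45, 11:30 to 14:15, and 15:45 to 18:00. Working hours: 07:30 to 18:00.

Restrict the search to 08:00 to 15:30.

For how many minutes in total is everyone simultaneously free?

45 minutes

Freya free within 07:30–18:00: 08:30–10:45, 13:45–18:00.
Isla free within 07:30–18:00: 08:00–10:15, 10:45–11:30, 14:15–15:45.
Uma ∩ Lars: 07:30–09:15, 11:15–13:00, 13:30–14:00, 15:15–16:15.
Uma ∩ Lars ∩ Thandi: 07:30–09:15, 11:15–12:30.
Uma ∩ Lars ∩ Thandi ∩ Alice: 08:00–09:15, 11:45–12:30.
Uma ∩ Lars ∩ Thandi ∩ Alice ∩ Freya: 08:30–09:15.
Uma ∩ Lars ∩ Thandi ∩ Alice ∩ Freya ∩ Isla: 08:30–09:15.
Restricted to 08:00–15:30: 08:30–09:15.
Total common minutes: 45.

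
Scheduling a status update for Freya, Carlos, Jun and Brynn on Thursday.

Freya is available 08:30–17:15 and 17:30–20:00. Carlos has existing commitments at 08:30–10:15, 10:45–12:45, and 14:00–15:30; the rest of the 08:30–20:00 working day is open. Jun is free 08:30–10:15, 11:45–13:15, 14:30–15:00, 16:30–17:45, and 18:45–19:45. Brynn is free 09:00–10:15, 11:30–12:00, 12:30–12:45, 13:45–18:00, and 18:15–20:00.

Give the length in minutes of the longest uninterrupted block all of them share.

60 minutes

Carlos free within 08:30–20:00: 10:15–10:45, 12:45–14:00, 15:30–20:00.
Freya ∩ Carlos: 10:15–10:45, 12:45–14:00, 15:30–17:15, 17:30–20:00.
Freya ∩ Carlos ∩ Jun: 12:45–13:15, 16:30–17:15, 17:30–17:45, 18:45–19:45.
Freya ∩ Carlos ∩ Jun ∩ Brynn: 16:30–17:15, 17:30–17:45, 18:45–19:45.
Common window lengths: 45, 15, 60 min; longest is 60.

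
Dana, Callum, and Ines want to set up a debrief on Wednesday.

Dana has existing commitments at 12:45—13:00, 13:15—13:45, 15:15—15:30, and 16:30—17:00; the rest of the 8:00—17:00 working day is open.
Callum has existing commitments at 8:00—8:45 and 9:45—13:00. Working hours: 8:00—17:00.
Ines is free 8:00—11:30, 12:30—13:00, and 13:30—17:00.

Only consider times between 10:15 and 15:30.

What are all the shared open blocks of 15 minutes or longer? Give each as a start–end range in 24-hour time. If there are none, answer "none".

13:45–15:15

Dana free within 08:00–17:00: 08:00–12:45, 13:00–13:15, 13:45–15:15, 15:30–16:30.
Callum free within 08:00–17:00: 08:45–09:45, 13:00–17:00.
Dana ∩ Callum: 08:45–09:45, 13:00–13:15, 13:45–15:15, 15:30–16:30.
Dana ∩ Callum ∩ Ines: 08:45–09:45, 13:45–15:15, 15:30–16:30.
Restricted to 10:15–15:30: 13:45–15:15.
Windows ≥ 15 min: 13:45–15:15.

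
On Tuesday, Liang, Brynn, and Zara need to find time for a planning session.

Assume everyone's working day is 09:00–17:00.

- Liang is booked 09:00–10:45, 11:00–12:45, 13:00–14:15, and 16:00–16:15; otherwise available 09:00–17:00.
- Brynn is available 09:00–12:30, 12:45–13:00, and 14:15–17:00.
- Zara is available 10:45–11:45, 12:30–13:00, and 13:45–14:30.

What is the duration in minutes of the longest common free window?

15 minutes

Liang free within 09:00–17:00: 10:45–11:00, 12:45–13:00, 14:15–16:00, 16:15–17:00.
Liang ∩ Brynn: 10:45–11:00, 12:45–13:00, 14:15–16:00, 16:15–17:00.
Liang ∩ Brynn ∩ Zara: 10:45–11:00, 12:45–13:00, 14:15–14:30.
Common window lengths: 15, 15, 15 min; longest is 15.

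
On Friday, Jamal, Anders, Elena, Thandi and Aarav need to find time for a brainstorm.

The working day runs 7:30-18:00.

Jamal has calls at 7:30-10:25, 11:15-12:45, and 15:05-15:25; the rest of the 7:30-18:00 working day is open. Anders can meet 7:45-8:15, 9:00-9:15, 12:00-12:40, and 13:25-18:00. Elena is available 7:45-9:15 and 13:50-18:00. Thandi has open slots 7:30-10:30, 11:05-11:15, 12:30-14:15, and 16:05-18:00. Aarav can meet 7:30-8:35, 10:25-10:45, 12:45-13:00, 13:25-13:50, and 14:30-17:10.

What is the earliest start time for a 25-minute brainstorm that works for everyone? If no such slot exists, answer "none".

Jamal free within 07:30–18:00: 10:25–11:15, 12:45–15:05, 15:25–18:00.
Jamal ∩ Anders: 13:25–15:05, 15:25–18:00.
Jamal ∩ Anders ∩ Elena: 13:50–15:05, 15:25–18:00.
Jamal ∩ Anders ∩ Elena ∩ Thandi: 13:50–14:15, 16:05–18:00.
Jamal ∩ Anders ∩ Elena ∩ Thandi ∩ Aarav: 16:05–17:10.
Windows ≥ 25 min: 16:05–17:10.
Earliest such window starts at 16:05.

16:05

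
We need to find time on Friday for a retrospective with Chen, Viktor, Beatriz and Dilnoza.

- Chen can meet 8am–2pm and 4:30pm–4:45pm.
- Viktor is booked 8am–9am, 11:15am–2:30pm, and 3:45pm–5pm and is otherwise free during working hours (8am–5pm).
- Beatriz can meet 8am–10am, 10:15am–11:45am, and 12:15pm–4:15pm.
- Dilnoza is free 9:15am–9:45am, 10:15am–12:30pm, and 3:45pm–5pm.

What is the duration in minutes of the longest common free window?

Viktor free within 08:00–17:00: 09:00–11:15, 14:30–15:45.
Chen ∩ Viktor: 09:00–11:15.
Chen ∩ Viktor ∩ Beatriz: 09:00–10:00, 10:15–11:15.
Chen ∩ Viktor ∩ Beatriz ∩ Dilnoza: 09:15–09:45, 10:15–11:15.
Common window lengths: 30, 60 min; longest is 60.

60 minutes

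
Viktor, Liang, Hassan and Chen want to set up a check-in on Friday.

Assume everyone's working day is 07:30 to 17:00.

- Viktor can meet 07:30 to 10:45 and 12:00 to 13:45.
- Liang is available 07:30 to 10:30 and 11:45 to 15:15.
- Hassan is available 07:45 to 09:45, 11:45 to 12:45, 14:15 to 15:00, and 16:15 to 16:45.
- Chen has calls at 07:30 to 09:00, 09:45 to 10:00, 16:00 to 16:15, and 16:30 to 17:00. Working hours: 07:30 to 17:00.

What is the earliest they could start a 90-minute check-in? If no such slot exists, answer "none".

Chen free within 07:30–17:00: 09:00–09:45, 10:00–16:00, 16:15–16:30.
Viktor ∩ Liang: 07:30–10:30, 12:00–13:45.
Viktor ∩ Liang ∩ Hassan: 07:45–09:45, 12:00–12:45.
Viktor ∩ Liang ∩ Hassan ∩ Chen: 09:00–09:45, 12:00–12:45.
Windows ≥ 90 min: (none).

none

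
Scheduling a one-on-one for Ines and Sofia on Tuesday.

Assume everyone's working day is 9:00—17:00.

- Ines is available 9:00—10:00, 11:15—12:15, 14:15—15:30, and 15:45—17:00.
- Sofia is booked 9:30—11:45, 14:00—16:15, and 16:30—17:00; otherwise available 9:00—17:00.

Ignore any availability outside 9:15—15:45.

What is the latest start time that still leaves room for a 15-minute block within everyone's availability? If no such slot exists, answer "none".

Sofia free within 09:00–17:00: 09:00–09:30, 11:45–14:00, 16:15–16:30.
Ines ∩ Sofia: 09:00–09:30, 11:45–12:15, 16:15–16:30.
Restricted to 09:15–15:45: 09:15–09:30, 11:45–12:15.
Windows ≥ 15 min: 09:15–09:30, 11:45–12:15.
Latest start in the last window 11:45–12:15 is 12:15 − 15 min = 12:00.

12:00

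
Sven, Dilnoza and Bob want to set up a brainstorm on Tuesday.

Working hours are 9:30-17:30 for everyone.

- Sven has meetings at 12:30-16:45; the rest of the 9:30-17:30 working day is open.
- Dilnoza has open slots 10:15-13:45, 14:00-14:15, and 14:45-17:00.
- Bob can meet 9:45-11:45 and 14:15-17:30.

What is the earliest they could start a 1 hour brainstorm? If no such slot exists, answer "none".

10:15

Sven free within 09:30–17:30: 09:30–12:30, 16:45–17:30.
Sven ∩ Dilnoza: 10:15–12:30, 16:45–17:00.
Sven ∩ Dilnoza ∩ Bob: 10:15–11:45, 16:45–17:00.
Windows ≥ 60 min: 10:15–11:45.
Earliest such window starts at 10:15.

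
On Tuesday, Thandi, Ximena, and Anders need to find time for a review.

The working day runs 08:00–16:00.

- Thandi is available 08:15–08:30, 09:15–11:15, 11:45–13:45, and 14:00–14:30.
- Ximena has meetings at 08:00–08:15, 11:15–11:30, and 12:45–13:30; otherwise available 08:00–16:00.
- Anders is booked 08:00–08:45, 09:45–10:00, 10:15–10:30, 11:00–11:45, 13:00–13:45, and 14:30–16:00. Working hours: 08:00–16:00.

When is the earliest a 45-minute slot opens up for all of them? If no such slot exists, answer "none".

Ximena free within 08:00–16:00: 08:15–11:15, 11:30–12:45, 13:30–16:00.
Anders free within 08:00–16:00: 08:45–09:45, 10:00–10:15, 10:30–11:00, 11:45–13:00, 13:45–14:30.
Thandi ∩ Ximena: 08:15–08:30, 09:15–11:15, 11:45–12:45, 13:30–13:45, 14:00–14:30.
Thandi ∩ Ximena ∩ Anders: 09:15–09:45, 10:00–10:15, 10:30–11:00, 11:45–12:45, 14:00–14:30.
Windows ≥ 45 min: 11:45–12:45.
Earliest such window starts at 11:45.

11:45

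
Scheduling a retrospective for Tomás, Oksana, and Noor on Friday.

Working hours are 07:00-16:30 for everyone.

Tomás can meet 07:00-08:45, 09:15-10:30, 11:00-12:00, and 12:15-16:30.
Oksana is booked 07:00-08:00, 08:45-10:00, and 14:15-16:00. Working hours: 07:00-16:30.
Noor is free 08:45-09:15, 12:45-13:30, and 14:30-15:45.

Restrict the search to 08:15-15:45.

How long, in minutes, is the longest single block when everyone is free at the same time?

Oksana free within 07:00–16:30: 08:00–08:45, 10:00–14:15, 16:00–16:30.
Tomás ∩ Oksana: 08:00–08:45, 10:00–10:30, 11:00–12:00, 12:15–14:15, 16:00–16:30.
Tomás ∩ Oksana ∩ Noor: 12:45–13:30.
Restricted to 08:15–15:45: 12:45–13:30.
Single common window of 45 minutes.

45 minutes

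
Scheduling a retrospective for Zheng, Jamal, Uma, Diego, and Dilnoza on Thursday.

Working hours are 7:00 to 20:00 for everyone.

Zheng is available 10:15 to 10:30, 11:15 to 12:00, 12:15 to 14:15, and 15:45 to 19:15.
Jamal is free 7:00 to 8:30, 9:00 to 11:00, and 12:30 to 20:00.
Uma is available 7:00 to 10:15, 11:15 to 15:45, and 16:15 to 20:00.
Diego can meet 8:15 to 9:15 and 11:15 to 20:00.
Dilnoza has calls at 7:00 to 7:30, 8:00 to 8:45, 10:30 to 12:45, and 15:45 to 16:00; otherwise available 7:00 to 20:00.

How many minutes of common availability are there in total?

270 minutes

Dilnoza free within 07:00–20:00: 07:30–08:00, 08:45–10:30, 12:45–15:45, 16:00–20:00.
Zheng ∩ Jamal: 10:15–10:30, 12:30–14:15, 15:45–19:15.
Zheng ∩ Jamal ∩ Uma: 12:30–14:15, 16:15–19:15.
Zheng ∩ Jamal ∩ Uma ∩ Diego: 12:30–14:15, 16:15–19:15.
Zheng ∩ Jamal ∩ Uma ∩ Diego ∩ Dilnoza: 12:45–14:15, 16:15–19:15.
Total common minutes: 90 + 180 = 270.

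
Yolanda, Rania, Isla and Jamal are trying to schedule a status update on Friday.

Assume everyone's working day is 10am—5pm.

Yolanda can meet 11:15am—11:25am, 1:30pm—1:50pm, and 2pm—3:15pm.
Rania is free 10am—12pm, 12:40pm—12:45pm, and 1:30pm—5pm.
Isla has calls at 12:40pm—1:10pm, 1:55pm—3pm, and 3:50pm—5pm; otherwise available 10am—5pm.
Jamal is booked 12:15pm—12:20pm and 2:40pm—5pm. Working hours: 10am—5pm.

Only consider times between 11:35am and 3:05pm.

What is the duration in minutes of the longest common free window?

20 minutes

Isla free within 10:00–17:00: 10:00–12:40, 13:10–13:55, 15:00–15:50.
Jamal free within 10:00–17:00: 10:00–12:15, 12:20–14:40.
Yolanda ∩ Rania: 11:15–11:25, 13:30–13:50, 14:00–15:15.
Yolanda ∩ Rania ∩ Isla: 11:15–11:25, 13:30–13:50, 15:00–15:15.
Yolanda ∩ Rania ∩ Isla ∩ Jamal: 11:15–11:25, 13:30–13:50.
Restricted to 11:35–15:05: 13:30–13:50.
Single common window of 20 minutes.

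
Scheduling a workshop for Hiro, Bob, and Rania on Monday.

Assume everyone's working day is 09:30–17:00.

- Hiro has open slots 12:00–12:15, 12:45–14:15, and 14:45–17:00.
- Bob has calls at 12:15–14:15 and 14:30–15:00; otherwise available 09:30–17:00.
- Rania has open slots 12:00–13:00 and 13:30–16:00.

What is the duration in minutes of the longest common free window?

Bob free within 09:30–17:00: 09:30–12:15, 14:15–14:30, 15:00–17:00.
Hiro ∩ Bob: 12:00–12:15, 15:00–17:00.
Hiro ∩ Bob ∩ Rania: 12:00–12:15, 15:00–16:00.
Common window lengths: 15, 60 min; longest is 60.

60 minutes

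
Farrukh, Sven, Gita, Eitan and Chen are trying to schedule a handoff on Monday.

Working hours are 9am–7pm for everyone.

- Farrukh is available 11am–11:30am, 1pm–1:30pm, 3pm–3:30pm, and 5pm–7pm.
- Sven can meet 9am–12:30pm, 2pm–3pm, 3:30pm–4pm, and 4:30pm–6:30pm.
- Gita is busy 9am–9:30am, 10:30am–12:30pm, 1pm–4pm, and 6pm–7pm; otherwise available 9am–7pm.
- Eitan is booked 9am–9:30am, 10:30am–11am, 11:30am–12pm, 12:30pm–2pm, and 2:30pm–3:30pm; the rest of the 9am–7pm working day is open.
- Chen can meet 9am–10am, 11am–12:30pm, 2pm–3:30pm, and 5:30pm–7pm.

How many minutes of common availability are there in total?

Gita free within 09:00–19:00: 09:30–10:30, 12:30–13:00, 16:00–18:00.
Eitan free within 09:00–19:00: 09:30–10:30, 11:00–11:30, 12:00–12:30, 14:00–14:30, 15:30–19:00.
Farrukh ∩ Sven: 11:00–11:30, 17:00–18:30.
Farrukh ∩ Sven ∩ Gita: 17:00–18:00.
Farrukh ∩ Sven ∩ Gita ∩ Eitan: 17:00–18:00.
Farrukh ∩ Sven ∩ Gita ∩ Eitan ∩ Chen: 17:30–18:00.
Total common minutes: 30.

30 minutes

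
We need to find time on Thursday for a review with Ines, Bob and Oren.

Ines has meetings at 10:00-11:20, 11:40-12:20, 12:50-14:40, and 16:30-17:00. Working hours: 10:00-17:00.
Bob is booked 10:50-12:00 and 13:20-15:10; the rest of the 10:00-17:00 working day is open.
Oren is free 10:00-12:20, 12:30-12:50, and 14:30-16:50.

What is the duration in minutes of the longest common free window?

Ines free within 10:00–17:00: 11:20–11:40, 12:20–12:50, 14:40–16:30.
Bob free within 10:00–17:00: 10:00–10:50, 12:00–13:20, 15:10–17:00.
Ines ∩ Bob: 12:20–12:50, 15:10–16:30.
Ines ∩ Bob ∩ Oren: 12:30–12:50, 15:10–16:30.
Common window lengths: 20, 80 min; longest is 80.

80 minutes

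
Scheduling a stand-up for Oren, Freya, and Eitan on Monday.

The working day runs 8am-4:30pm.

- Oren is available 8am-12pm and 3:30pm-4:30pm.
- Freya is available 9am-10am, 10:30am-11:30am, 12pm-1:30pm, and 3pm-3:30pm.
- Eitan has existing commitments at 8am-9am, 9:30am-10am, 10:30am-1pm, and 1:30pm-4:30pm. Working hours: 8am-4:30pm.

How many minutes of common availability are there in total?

Eitan free within 08:00–16:30: 09:00–09:30, 10:00–10:30, 13:00–13:30.
Oren ∩ Freya: 09:00–10:00, 10:30–11:30.
Oren ∩ Freya ∩ Eitan: 09:00–09:30.
Total common minutes: 30.

30 minutes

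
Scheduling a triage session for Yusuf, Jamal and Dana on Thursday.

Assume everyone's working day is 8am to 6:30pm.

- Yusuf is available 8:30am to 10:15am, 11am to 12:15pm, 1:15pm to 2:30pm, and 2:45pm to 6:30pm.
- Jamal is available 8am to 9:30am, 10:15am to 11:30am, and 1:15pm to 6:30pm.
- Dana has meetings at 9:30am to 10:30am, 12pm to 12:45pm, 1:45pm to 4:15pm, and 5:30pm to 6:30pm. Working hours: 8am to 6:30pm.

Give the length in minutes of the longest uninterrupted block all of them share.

75 minutes

Dana free within 08:00–18:30: 08:00–09:30, 10:30–12:00, 12:45–13:45, 16:15–17:30.
Yusuf ∩ Jamal: 08:30–09:30, 11:00–11:30, 13:15–14:30, 14:45–18:30.
Yusuf ∩ Jamal ∩ Dana: 08:30–09:30, 11:00–11:30, 13:15–13:45, 16:15–17:30.
Common window lengths: 60, 30, 30, 75 min; longest is 75.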